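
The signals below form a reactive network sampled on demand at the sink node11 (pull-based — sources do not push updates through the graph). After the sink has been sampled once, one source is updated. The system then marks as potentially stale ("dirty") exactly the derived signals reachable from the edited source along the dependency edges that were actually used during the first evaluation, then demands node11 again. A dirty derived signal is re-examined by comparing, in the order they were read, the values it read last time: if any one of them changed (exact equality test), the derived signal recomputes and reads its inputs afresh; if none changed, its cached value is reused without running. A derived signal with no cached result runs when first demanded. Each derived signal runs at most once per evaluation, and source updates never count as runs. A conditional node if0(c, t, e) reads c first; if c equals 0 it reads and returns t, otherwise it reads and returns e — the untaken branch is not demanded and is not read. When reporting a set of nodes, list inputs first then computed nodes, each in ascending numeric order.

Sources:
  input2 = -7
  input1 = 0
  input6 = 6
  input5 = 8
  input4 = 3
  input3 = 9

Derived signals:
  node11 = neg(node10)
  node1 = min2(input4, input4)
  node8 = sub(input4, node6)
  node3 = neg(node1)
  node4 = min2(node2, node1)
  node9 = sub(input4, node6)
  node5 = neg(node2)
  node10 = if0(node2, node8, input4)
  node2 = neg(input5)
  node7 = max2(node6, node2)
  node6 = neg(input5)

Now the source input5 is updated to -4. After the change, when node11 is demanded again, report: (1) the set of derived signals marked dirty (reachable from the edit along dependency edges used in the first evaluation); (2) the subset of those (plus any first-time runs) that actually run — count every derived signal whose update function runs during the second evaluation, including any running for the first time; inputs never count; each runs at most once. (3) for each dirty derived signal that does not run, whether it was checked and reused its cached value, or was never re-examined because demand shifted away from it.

Initial pass — values computed on the first demand:
  node2 = neg(8) = -8
  node10 = if0(node2=-8 -> else branch input4) = 3
  node11 = neg(3) = -3

Second demand — change propagation:
  node2: re-runs because input5 8->-4; new result 4.
  node10: re-runs because node2 -8->4; new result 3 (unchanged).
  node11: re-examined; everything it read last time is the same (node10 unchanged) — cache -3 kept, no run.

The important point: node10 recomputes to an identical value, and the output ends up unchanged.

Dirty set: node2, node10, node11.
Run set: node2, node10 (2 run).
Re-examined without running (cache reused): node11.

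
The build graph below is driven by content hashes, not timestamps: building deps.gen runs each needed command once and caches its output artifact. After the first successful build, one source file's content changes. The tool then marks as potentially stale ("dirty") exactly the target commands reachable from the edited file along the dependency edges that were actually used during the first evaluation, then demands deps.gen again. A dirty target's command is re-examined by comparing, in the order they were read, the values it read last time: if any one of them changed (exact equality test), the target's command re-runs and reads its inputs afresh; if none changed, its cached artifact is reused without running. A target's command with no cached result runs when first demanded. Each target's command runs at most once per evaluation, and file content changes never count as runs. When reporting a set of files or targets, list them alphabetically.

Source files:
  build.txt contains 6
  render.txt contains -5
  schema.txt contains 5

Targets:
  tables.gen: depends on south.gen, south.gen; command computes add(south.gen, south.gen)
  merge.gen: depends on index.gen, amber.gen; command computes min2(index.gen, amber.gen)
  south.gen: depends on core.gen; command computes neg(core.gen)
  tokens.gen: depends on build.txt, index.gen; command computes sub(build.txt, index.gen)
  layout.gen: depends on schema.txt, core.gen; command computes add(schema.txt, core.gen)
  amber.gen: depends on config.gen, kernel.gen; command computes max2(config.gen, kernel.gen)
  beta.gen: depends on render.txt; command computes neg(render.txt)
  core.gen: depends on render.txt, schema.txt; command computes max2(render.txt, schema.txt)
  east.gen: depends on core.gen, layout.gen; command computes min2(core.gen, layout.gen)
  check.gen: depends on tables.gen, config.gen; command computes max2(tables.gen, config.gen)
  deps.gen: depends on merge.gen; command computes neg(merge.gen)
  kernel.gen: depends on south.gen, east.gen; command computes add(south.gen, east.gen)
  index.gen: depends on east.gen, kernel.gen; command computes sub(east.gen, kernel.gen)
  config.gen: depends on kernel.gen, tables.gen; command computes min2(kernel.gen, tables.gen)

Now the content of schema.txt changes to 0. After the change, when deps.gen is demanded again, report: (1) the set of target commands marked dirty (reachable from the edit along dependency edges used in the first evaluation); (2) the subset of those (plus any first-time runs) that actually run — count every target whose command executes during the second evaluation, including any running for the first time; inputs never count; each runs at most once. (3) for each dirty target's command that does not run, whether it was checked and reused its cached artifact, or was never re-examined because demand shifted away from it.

Dirty set: amber.gen, config.gen, core.gen, deps.gen, east.gen, index.gen, kernel.gen, layout.gen, merge.gen, south.gen, tables.gen.
Run set: amber.gen, config.gen, core.gen, east.gen, index.gen, kernel.gen, layout.gen, merge.gen, south.gen, tables.gen (10 run).
Re-examined without running (cache reused): deps.gen.
The important point: at deps.gen every value read last time is unchanged, so the dirty flag clears without a run.

Initial pass — values computed on the first demand:
  core.gen = max2(-5, 5) = 5
  layout.gen = add(5, 5) = 10
  east.gen = min2(5, 10) = 5
  south.gen = neg(5) = -5
  kernel.gen = add(-5, 5) = 0
  index.gen = sub(5, 0) = 5
  tables.gen = add(-5, -5) = -10
  config.gen = min2(0, -10) = -10
  amber.gen = max2(-10, 0) = 0
  merge.gen = min2(5, 0) = 0
  deps.gen = neg(0) = 0

Second demand — change propagation:
  core.gen: re-runs because schema.txt 5->0; new result 0.
  layout.gen: re-runs because schema.txt 5->0; core.gen 5->0; new result 0.
  east.gen: re-runs because core.gen 5->0; layout.gen 10->0; new result 0.
  south.gen: re-runs because core.gen 5->0; new result 0.
  kernel.gen: re-runs because south.gen -5->0; east.gen 5->0; new result 0 (unchanged).
  index.gen: re-runs because east.gen 5->0; new result 0.
  tables.gen: re-runs because south.gen -5->0; south.gen -5->0; new result 0.
  config.gen: re-runs because tables.gen -10->0; new result 0.
  amber.gen: re-runs because config.gen -10->0; new result 0 (unchanged).
  merge.gen: re-runs because index.gen 5->0; new result 0 (unchanged).
  deps.gen: re-examined; everything it read last time is the same (merge.gen unchanged) — cache 0 kept, no run.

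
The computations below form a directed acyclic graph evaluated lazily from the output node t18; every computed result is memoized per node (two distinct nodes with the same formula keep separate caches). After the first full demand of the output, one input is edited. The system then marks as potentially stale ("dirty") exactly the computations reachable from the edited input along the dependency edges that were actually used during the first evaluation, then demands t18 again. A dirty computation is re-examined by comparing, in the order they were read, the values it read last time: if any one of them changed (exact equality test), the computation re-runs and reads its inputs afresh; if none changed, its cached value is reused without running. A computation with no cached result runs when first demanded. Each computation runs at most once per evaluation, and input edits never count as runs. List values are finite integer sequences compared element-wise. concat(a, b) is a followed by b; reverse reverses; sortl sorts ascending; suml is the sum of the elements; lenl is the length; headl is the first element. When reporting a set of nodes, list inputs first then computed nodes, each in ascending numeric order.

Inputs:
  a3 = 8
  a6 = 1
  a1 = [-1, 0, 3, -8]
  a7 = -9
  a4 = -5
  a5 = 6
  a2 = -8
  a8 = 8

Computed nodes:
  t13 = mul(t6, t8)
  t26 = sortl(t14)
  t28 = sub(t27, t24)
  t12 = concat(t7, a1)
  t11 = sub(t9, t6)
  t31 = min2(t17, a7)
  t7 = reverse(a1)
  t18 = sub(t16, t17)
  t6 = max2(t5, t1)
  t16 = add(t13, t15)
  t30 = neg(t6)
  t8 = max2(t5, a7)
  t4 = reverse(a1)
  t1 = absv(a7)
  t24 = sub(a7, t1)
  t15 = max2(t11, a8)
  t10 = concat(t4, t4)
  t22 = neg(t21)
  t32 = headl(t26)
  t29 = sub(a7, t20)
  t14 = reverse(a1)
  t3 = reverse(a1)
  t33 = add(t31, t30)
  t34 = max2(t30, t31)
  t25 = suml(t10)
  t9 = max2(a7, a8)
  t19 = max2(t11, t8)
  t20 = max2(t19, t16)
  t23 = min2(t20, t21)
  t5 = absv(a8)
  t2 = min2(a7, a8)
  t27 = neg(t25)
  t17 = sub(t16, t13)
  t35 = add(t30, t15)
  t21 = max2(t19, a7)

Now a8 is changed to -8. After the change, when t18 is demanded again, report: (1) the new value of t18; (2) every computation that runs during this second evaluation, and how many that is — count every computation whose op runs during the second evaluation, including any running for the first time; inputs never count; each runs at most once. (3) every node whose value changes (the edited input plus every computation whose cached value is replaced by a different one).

First demand of the output computes:
  t1 = absv(-9) = 9
  t5 = absv(8) = 8
  t6 = max2(8, 9) = 9
  t8 = max2(8, -9) = 8
  t9 = max2(-9, 8) = 8
  t11 = sub(8, 9) = -1
  t13 = mul(9, 8) = 72
  t15 = max2(-1, 8) = 8
  t16 = add(72, 8) = 80
  t17 = sub(80, 72) = 8
  t18 = sub(80, 8) = 72

After the edit, cleaning proceeds:
  t5: a read changed (a8 8->-8) — executes, giving 8 — identical to its old value.
  t6: dirty, but its reads are unchanged (t5 unchanged, t1 unchanged); cached 9 stands.
  t8: dirty, but its reads are unchanged (t5 unchanged, a7 unchanged); cached 8 stands.
  t9: a read changed (a8 8->-8) — executes, giving -8.
  t11: a read changed (t9 8->-8) — executes, giving -17.
  t13: dirty, but its reads are unchanged (t6 unchanged, t8 unchanged); cached 72 stands.
  t15: a read changed (t11 -1->-17; a8 8->-8) — executes, giving -8.
  t16: a read changed (t15 8->-8) — executes, giving 64.
  t17: a read changed (t16 80->64) — executes, giving -8.
  t18: a read changed (t16 80->64; t17 8->-8) — executes, giving 72 — identical to its old value.

Note where the cutoff bites: t6 is checked, finds nothing changed, and keeps its cache.

Demanding t18 again yields 72.
7 computations run: t5, t9, t11, t15, t16, t17, t18.
The nodes whose values change: a8, t9, t11, t15, t16, t17.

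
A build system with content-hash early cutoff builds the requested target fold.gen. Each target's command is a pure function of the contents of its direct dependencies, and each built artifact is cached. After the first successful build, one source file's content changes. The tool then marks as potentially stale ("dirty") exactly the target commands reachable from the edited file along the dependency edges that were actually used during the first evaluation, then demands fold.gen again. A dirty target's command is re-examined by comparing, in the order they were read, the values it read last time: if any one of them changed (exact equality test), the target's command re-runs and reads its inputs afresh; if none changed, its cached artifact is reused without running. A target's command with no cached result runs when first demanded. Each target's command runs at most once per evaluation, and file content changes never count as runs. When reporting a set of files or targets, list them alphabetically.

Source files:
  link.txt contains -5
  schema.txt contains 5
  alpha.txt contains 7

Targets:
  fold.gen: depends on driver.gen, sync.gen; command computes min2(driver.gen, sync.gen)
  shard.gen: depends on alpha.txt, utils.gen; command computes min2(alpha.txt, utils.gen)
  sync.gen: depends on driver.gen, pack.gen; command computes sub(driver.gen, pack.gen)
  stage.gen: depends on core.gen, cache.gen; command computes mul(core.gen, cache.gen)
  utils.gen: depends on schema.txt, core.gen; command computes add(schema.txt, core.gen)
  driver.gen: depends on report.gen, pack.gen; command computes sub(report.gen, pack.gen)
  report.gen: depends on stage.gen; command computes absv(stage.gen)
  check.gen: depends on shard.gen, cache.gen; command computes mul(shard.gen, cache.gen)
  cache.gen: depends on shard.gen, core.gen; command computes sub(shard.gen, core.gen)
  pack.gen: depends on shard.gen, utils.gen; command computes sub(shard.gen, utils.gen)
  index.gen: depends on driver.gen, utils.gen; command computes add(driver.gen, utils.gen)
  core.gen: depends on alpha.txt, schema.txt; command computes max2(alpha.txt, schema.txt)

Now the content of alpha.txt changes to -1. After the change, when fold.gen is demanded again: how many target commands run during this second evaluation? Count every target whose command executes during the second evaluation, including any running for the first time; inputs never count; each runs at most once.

First evaluation (everything demanded from the output):
  core.gen = max2(7, 5) = 7
  utils.gen = add(5, 7) = 12
  shard.gen = min2(7, 12) = 7
  cache.gen = sub(7, 7) = 0
  pack.gen = sub(7, 12) = -5
  stage.gen = mul(7, 0) = 0
  report.gen = absv(0) = 0
  driver.gen = sub(0, -5) = 5
  sync.gen = sub(5, -5) = 10
  fold.gen = min2(5, 10) = 5

Propagation after the edit:
  core.gen: runs — alpha.txt 7->-1; result 5.
  utils.gen: runs — core.gen 7->5; result 10.
  shard.gen: runs — alpha.txt 7->-1; utils.gen 12->10; result -1.
  cache.gen: runs — shard.gen 7->-1; core.gen 7->5; result -6.
  pack.gen: runs — shard.gen 7->-1; utils.gen 12->10; result -11.
  stage.gen: runs — core.gen 7->5; cache.gen 0->-6; result -30.
  report.gen: runs — stage.gen 0->-30; result 30.
  driver.gen: runs — report.gen 0->30; pack.gen -5->-11; result 41.
  sync.gen: runs — driver.gen 5->41; pack.gen -5->-11; result 52.
  fold.gen: runs — driver.gen 5->41; sync.gen 10->52; result 41.

Target commands that run: cache.gen, core.gen, driver.gen, fold.gen, pack.gen, report.gen, shard.gen, stage.gen, sync.gen, utils.gen — 10 in total.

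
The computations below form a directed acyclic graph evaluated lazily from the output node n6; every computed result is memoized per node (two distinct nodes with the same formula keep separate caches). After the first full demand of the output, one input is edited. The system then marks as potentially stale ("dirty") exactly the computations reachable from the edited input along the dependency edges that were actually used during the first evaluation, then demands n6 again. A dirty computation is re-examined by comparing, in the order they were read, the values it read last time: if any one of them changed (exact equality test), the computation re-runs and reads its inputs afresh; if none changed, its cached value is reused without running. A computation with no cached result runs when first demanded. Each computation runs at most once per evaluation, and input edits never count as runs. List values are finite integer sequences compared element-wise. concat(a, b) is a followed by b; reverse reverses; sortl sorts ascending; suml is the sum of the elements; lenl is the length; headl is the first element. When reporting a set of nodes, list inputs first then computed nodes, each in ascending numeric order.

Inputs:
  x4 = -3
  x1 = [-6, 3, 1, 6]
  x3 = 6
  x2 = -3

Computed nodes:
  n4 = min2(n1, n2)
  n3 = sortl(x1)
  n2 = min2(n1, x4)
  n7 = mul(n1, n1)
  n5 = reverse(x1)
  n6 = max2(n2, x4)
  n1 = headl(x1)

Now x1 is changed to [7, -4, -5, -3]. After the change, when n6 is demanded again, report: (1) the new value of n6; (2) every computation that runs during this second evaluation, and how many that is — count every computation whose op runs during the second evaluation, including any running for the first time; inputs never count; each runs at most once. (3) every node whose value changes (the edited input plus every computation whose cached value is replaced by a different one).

Demanding n6 again yields -3.
3 computations run: n1, n2, n6.
The nodes whose values change: x1, n1, n2.

First demand of the output computes:
  n1 = headl([-6, 3, 1, 6]) = -6
  n2 = min2(-6, -3) = -6
  n6 = max2(-6, -3) = -3

After the edit, cleaning proceeds:
  n1: a read changed (x1 [-6, 3, 1, 6]->[7, -4, -5, -3]) — executes, giving 7.
  n2: a read changed (n1 -6->7) — executes, giving -3.
  n6: a read changed (n2 -6->-3) — executes, giving -3 — identical to its old value.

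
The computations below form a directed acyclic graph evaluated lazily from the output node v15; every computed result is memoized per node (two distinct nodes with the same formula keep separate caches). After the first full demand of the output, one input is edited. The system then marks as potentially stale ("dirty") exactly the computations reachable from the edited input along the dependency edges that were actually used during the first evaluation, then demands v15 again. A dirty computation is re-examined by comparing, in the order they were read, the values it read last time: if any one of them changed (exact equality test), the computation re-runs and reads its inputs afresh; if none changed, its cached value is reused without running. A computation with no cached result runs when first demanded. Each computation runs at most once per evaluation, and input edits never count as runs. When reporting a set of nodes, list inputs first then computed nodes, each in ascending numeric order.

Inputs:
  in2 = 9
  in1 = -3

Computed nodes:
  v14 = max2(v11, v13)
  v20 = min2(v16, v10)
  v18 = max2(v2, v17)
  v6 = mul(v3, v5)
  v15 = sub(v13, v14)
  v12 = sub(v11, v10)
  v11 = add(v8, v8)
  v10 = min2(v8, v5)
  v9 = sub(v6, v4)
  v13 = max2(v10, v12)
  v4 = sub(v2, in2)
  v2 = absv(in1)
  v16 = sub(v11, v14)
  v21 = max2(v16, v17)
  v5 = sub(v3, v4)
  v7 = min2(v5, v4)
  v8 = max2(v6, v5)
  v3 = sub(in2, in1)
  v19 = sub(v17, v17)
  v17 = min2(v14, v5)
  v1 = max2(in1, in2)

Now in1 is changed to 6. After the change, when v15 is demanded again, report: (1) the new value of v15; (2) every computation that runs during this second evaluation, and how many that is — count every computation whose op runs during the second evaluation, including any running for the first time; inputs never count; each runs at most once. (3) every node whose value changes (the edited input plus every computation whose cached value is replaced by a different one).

Demanding v15 again yields -6.
12 computations run: v2, v3, v4, v5, v6, v8, v10, v11, v12, v13, v14, v15.
The nodes whose values change: in1, v2, v3, v4, v5, v6, v8, v10, v11, v12, v13, v14, v15.

First demand of the output computes:
  v2 = absv(-3) = 3
  v3 = sub(9, -3) = 12
  v4 = sub(3, 9) = -6
  v5 = sub(12, -6) = 18
  v6 = mul(12, 18) = 216
  v8 = max2(216, 18) = 216
  v10 = min2(216, 18) = 18
  v11 = add(216, 216) = 432
  v12 = sub(432, 18) = 414
  v13 = max2(18, 414) = 414
  v14 = max2(432, 414) = 432
  v15 = sub(414, 432) = -18

After the edit, cleaning proceeds:
  v2: a read changed (in1 -3->6) — executes, giving 6.
  v3: a read changed (in1 -3->6) — executes, giving 3.
  v4: a read changed (v2 3->6) — executes, giving -3.
  v5: a read changed (v3 12->3; v4 -6->-3) — executes, giving 6.
  v6: a read changed (v3 12->3; v5 18->6) — executes, giving 18.
  v8: a read changed (v6 216->18; v5 18->6) — executes, giving 18.
  v10: a read changed (v8 216->18; v5 18->6) — executes, giving 6.
  v11: a read changed (v8 216->18; v8 216->18) — executes, giving 36.
  v12: a read changed (v11 432->36; v10 18->6) — executes, giving 30.
  v13: a read changed (v10 18->6; v12 414->30) — executes, giving 30.
  v14: a read changed (v11 432->36; v13 414->30) — executes, giving 36.
  v15: a read changed (v13 414->30; v14 432->36) — executes, giving -6.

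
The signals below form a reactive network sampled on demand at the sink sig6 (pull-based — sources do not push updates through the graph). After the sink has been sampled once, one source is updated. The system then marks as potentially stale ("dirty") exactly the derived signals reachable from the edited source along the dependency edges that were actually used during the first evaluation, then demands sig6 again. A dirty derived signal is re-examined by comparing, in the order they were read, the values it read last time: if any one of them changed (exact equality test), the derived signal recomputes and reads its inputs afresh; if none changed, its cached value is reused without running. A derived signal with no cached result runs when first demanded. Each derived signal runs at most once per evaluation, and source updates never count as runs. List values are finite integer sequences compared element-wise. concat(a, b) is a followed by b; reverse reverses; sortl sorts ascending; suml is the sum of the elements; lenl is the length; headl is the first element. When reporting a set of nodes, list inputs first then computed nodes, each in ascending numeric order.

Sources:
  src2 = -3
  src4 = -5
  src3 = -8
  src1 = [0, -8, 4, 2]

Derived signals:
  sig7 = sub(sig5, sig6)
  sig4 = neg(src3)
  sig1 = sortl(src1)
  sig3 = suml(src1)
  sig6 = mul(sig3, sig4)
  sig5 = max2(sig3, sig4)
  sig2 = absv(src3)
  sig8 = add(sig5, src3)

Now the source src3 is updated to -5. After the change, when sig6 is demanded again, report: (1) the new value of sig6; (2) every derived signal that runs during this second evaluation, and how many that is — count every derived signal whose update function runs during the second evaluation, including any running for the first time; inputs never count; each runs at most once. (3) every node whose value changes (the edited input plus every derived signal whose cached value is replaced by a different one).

sig6 now evaluates to -10.
Run set: sig4, sig6 (2 run).
Changed values: src3, sig4, sig6.

Initial pass — values computed on the first demand:
  sig3 = suml([0, -8, 4, 2]) = -2
  sig4 = neg(-8) = 8
  sig6 = mul(-2, 8) = -16

Second demand — change propagation:
  sig4: re-runs because src3 -8->-5; new result 5.
  sig6: re-runs because sig4 8->5; new result -10.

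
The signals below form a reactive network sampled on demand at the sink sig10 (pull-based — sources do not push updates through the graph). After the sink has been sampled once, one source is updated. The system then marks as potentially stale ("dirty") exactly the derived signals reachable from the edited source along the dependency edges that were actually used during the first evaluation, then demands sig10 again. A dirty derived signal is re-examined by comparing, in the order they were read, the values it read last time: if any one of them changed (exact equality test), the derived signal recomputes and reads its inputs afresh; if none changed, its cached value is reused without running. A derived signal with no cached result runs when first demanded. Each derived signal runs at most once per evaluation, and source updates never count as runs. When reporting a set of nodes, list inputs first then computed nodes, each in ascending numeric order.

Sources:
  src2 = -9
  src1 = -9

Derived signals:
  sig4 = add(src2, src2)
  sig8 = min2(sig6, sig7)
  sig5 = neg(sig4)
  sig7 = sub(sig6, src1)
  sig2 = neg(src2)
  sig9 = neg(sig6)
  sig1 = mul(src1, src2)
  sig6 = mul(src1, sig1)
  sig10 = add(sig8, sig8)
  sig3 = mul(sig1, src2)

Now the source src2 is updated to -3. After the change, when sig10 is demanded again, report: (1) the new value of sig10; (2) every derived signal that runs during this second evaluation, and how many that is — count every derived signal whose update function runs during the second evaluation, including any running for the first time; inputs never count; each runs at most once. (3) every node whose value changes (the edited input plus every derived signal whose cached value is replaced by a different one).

sig10 now evaluates to -486.
Run set: sig1, sig6, sig7, sig8, sig10 (5 run).
Changed values: src2, sig1, sig6, sig7, sig8, sig10.

Initial pass — values computed on the first demand:
  sig1 = mul(-9, -9) = 81
  sig6 = mul(-9, 81) = -729
  sig7 = sub(-729, -9) = -720
  sig8 = min2(-729, -720) = -729
  sig10 = add(-729, -729) = -1458

Second demand — change propagation:
  sig1: re-runs because src2 -9->-3; new result 27.
  sig6: re-runs because sig1 81->27; new result -243.
  sig7: re-runs because sig6 -729->-243; new result -234.
  sig8: re-runs because sig6 -729->-243; sig7 -720->-234; new result -243.
  sig10: re-runs because sig8 -729->-243; sig8 -729->-243; new result -486.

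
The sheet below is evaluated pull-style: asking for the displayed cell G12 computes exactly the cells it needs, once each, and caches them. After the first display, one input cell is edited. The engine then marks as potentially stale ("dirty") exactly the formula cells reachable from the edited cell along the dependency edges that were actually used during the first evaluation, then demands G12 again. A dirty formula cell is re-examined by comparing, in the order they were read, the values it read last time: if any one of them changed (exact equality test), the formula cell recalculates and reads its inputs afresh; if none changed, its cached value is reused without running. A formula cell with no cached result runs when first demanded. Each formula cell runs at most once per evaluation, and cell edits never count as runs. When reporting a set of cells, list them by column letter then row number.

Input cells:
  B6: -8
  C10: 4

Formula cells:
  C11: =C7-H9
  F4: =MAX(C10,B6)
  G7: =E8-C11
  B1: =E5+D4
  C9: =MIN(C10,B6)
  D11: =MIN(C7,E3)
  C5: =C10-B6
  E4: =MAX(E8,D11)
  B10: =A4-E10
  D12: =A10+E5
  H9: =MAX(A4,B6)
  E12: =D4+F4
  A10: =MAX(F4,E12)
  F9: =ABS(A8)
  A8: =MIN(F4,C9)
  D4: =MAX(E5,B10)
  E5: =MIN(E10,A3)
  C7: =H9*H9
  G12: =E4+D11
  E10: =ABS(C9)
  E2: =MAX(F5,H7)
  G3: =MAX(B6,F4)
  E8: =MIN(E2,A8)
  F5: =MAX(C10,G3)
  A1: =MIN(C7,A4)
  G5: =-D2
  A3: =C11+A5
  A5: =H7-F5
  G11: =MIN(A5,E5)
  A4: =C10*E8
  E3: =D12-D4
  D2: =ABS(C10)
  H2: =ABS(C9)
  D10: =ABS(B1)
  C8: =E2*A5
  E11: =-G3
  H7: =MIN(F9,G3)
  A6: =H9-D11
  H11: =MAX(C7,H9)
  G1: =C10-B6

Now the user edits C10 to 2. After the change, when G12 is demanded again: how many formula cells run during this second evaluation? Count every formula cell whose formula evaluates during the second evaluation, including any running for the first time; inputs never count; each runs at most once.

First demand of the output computes:
  C9 = MIN(4, -8) = -8
  E10 = ABS(-8) = 8
  F4 = MAX(4, -8) = 4
  A8 = MIN(4, -8) = -8
  F9 = ABS(-8) = 8
  G3 = MAX(-8, 4) = 4
  F5 = MAX(4, 4) = 4
  H7 = MIN(8, 4) = 4
  A5 = 4 - 4 = 0
  E2 = MAX(4, 4) = 4
  E8 = MIN(4, -8) = -8
  A4 = 4 * -8 = -32
  B10 = -32 - 8 = -40
  H9 = MAX(-32, -8) = -8
  C7 = -8 * -8 = 64
  C11 = 64 - -8 = 72
  A3 = 72 + 0 = 72
  E5 = MIN(8, 72) = 8
  D4 = MAX(8, -40) = 8
  E12 = 8 + 4 = 12
  A10 = MAX(4, 12) = 12
  D12 = 12 + 8 = 20
  E3 = 20 - 8 = 12
  D11 = MIN(64, 12) = 12
  E4 = MAX(-8, 12) = 12
  G12 = 12 + 12 = 24

After the edit, cleaning proceeds:
  C9: a read changed (C10 4->2) — executes, giving -8 — identical to its old value.
  E10: dirty, but its reads are unchanged (C9 unchanged); cached 8 stands.
  F4: a read changed (C10 4->2) — executes, giving 2.
  A8: a read changed (F4 4->2) — executes, giving -8 — identical to its old value.
  F9: dirty, but its reads are unchanged (A8 unchanged); cached 8 stands.
  G3: a read changed (F4 4->2) — executes, giving 2.
  F5: a read changed (C10 4->2; G3 4->2) — executes, giving 2.
  H7: a read changed (G3 4->2) — executes, giving 2.
  A5: a read changed (H7 4->2; F5 4->2) — executes, giving 0 — identical to its old value.
  E2: a read changed (F5 4->2; H7 4->2) — executes, giving 2.
  E8: a read changed (E2 4->2) — executes, giving -8 — identical to its old value.
  A4: a read changed (C10 4->2) — executes, giving -16.
  B10: a read changed (A4 -32->-16) — executes, giving -24.
  H9: a read changed (A4 -32->-16) — executes, giving -8 — identical to its old value.
  C7: dirty, but its reads are unchanged (H9 unchanged, H9 unchanged); cached 64 stands.
  C11: dirty, but its reads are unchanged (C7 unchanged, H9 unchanged); cached 72 stands.
  A3: dirty, but its reads are unchanged (C11 unchanged, A5 unchanged); cached 72 stands.
  E5: dirty, but its reads are unchanged (E10 unchanged, A3 unchanged); cached 8 stands.
  D4: a read changed (B10 -40->-24) — executes, giving 8 — identical to its old value.
  E12: a read changed (F4 4->2) — executes, giving 10.
  A10: a read changed (F4 4->2; E12 12->10) — executes, giving 10.
  D12: a read changed (A10 12->10) — executes, giving 18.
  E3: a read changed (D12 20->18) — executes, giving 10.
  D11: a read changed (E3 12->10) — executes, giving 10.
  E4: a read changed (D11 12->10) — executes, giving 10.
  G12: a read changed (E4 12->10; D11 12->10) — executes, giving 20.

Note where the cutoff bites: F9 is checked, finds nothing changed, and keeps its cache.

20 formula cells run: A4, A5, A8, A10, B10, C9, D4, D11, D12, E2, E3, E4, E8, E12, F4, F5, G3, G12, H7, H9.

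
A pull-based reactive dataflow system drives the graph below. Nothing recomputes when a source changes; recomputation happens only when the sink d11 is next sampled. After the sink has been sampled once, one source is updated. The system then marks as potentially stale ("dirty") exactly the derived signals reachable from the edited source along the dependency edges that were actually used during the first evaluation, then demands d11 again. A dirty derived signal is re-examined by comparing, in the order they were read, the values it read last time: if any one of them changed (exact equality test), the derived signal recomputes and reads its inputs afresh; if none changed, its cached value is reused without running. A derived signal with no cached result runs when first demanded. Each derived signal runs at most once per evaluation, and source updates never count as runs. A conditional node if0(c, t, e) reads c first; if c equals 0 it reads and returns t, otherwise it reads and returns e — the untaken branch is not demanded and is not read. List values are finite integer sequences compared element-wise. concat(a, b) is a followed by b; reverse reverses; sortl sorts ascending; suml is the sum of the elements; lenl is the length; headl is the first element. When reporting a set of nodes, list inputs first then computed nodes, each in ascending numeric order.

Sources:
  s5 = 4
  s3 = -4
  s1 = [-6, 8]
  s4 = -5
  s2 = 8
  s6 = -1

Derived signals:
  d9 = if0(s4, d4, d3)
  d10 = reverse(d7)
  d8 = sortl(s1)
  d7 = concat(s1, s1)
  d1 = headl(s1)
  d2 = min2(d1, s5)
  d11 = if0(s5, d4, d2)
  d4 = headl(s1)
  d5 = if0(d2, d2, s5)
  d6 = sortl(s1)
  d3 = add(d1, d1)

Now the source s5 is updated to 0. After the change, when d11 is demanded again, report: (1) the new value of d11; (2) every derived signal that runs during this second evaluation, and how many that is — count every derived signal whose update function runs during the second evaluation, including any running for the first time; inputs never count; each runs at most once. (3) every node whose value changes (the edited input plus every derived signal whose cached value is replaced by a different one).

First evaluation (everything demanded from the output):
  d1 = headl([-6, 8]) = -6
  d2 = min2(-6, 4) = -6
  d11 = if0(s5=4 -> else branch d2) = -6

Propagation after the edit:
  d2: marked dirty but never re-examined — demand shifted away from it.
  d4: demanded for the first time — runs, produces -6.
  d11: runs — s5 4->0; result -6 (same value as before).

Key observation: a condition flipped, so demand moved to the other branch — d2 is never re-examined.

New value of d11: -6.
Derived signals that run: d4, d11 — 2 in total.
Values that change: s5.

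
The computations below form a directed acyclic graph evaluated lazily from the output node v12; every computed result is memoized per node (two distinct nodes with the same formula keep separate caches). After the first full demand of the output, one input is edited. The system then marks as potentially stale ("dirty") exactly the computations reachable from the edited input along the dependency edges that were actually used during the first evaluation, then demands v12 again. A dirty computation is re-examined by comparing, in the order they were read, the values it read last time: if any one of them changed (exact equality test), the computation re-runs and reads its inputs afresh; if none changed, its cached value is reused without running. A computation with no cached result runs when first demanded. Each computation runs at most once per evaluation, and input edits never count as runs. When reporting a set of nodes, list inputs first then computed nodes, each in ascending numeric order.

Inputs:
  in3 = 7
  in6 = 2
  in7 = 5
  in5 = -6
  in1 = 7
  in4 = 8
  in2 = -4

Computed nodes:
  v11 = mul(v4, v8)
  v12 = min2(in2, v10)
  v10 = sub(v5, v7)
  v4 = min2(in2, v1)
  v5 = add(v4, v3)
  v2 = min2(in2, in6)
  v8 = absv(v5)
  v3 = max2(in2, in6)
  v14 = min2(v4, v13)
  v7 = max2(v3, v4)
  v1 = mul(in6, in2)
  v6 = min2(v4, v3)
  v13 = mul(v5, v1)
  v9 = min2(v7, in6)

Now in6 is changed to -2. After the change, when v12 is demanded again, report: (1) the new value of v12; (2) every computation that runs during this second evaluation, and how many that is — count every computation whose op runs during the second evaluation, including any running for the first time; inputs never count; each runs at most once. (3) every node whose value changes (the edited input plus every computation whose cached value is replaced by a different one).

Demanding v12 again yields -4.
7 computations run: v1, v3, v4, v5, v7, v10, v12.
The nodes whose values change: in6, v1, v3, v4, v7, v10, v12.

First demand of the output computes:
  v1 = mul(2, -4) = -8
  v3 = max2(-4, 2) = 2
  v4 = min2(-4, -8) = -8
  v5 = add(-8, 2) = -6
  v7 = max2(2, -8) = 2
  v10 = sub(-6, 2) = -8
  v12 = min2(-4, -8) = -8

After the edit, cleaning proceeds:
  v1: a read changed (in6 2->-2) — executes, giving 8.
  v3: a read changed (in6 2->-2) — executes, giving -2.
  v4: a read changed (v1 -8->8) — executes, giving -4.
  v5: a read changed (v4 -8->-4; v3 2->-2) — executes, giving -6 — identical to its old value.
  v7: a read changed (v3 2->-2; v4 -8->-4) — executes, giving -2.
  v10: a read changed (v7 2->-2) — executes, giving -4.
  v12: a read changed (v10 -8->-4) — executes, giving -4.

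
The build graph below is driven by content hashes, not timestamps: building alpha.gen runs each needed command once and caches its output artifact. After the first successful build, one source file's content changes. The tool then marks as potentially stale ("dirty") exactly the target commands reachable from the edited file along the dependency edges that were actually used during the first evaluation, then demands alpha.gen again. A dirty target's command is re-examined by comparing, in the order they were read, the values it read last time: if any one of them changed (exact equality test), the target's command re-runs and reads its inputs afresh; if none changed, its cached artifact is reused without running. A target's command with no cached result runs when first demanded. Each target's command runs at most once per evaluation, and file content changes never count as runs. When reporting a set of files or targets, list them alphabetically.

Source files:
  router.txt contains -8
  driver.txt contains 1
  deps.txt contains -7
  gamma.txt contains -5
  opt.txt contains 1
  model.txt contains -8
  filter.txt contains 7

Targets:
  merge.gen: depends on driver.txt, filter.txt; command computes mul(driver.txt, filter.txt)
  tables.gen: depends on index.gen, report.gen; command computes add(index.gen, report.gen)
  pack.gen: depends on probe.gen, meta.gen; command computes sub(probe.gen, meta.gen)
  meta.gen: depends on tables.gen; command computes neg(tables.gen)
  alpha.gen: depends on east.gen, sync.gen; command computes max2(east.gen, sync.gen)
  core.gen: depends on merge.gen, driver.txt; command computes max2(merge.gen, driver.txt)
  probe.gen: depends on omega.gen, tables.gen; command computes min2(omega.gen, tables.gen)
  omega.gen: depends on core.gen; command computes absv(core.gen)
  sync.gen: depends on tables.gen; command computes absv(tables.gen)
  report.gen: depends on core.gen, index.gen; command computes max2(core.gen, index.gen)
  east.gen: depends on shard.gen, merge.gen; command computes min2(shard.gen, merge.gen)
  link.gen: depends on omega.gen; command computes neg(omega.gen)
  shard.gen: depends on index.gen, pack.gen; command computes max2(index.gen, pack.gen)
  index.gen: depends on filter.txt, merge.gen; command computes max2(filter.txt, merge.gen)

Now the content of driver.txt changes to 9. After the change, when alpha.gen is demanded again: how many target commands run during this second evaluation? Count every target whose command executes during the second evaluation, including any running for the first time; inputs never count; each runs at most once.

Run set: alpha.gen, core.gen, east.gen, index.gen, merge.gen, meta.gen, omega.gen, pack.gen, probe.gen, report.gen, shard.gen, sync.gen, tables.gen (13 run).

Initial pass — values computed on the first demand:
  merge.gen = mul(1, 7) = 7
  core.gen = max2(7, 1) = 7
  index.gen = max2(7, 7) = 7
  omega.gen = absv(7) = 7
  report.gen = max2(7, 7) = 7
  tables.gen = add(7, 7) = 14
  meta.gen = neg(14) = -14
  probe.gen = min2(7, 14) = 7
  pack.gen = sub(7, -14) = 21
  shard.gen = max2(7, 21) = 21
  east.gen = min2(21, 7) = 7
  sync.gen = absv(14) = 14
  alpha.gen = max2(7, 14) = 14

Second demand — change propagation:
  merge.gen: re-runs because driver.txt 1->9; new result 63.
  core.gen: re-runs because merge.gen 7->63; driver.txt 1->9; new result 63.
  index.gen: re-runs because merge.gen 7->63; new result 63.
  omega.gen: re-runs because core.gen 7->63; new result 63.
  report.gen: re-runs because core.gen 7->63; index.gen 7->63; new result 63.
  tables.gen: re-runs because index.gen 7->63; report.gen 7->63; new result 126.
  meta.gen: re-runs because tables.gen 14->126; new result -126.
  probe.gen: re-runs because omega.gen 7->63; tables.gen 14->126; new result 63.
  pack.gen: re-runs because probe.gen 7->63; meta.gen -14->-126; new result 189.
  shard.gen: re-runs because index.gen 7->63; pack.gen 21->189; new result 189.
  east.gen: re-runs because shard.gen 21->189; merge.gen 7->63; new result 63.
  sync.gen: re-runs because tables.gen 14->126; new result 126.
  alpha.gen: re-runs because east.gen 7->63; sync.gen 14->126; new result 126.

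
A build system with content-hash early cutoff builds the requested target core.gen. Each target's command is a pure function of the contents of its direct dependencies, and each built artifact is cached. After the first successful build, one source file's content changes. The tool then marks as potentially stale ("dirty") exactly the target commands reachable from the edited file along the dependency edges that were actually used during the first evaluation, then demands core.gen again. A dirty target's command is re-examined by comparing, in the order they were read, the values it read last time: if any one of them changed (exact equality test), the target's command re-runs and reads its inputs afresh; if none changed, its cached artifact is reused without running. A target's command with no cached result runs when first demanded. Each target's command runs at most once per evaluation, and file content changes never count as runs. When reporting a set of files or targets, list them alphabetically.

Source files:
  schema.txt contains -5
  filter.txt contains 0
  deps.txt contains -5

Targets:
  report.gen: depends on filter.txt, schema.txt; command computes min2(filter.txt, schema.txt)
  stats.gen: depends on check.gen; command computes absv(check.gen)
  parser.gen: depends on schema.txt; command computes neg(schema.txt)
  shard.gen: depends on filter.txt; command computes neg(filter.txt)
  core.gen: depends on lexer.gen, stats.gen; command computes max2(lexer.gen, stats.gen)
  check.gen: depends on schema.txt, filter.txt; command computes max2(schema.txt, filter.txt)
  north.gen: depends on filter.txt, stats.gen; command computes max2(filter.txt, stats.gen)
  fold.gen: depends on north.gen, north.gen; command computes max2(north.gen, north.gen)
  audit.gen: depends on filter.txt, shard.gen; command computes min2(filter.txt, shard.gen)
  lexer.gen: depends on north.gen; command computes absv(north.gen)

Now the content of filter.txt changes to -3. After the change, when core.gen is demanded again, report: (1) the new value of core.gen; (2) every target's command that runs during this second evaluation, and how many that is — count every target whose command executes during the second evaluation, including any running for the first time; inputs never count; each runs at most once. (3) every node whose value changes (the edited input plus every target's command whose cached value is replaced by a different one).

First evaluation (everything demanded from the output):
  check.gen = max2(-5, 0) = 0
  stats.gen = absv(0) = 0
  north.gen = max2(0, 0) = 0
  lexer.gen = absv(0) = 0
  core.gen = max2(0, 0) = 0

Propagation after the edit:
  check.gen: runs — filter.txt 0->-3; result -3.
  stats.gen: runs — check.gen 0->-3; result 3.
  north.gen: runs — filter.txt 0->-3; stats.gen 0->3; result 3.
  lexer.gen: runs — north.gen 0->3; result 3.
  core.gen: runs — lexer.gen 0->3; stats.gen 0->3; result 3.

New value of core.gen: 3.
Target commands that run: check.gen, core.gen, lexer.gen, north.gen, stats.gen — 5 in total.
Values that change: check.gen, core.gen, filter.txt, lexer.gen, north.gen, stats.gen.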